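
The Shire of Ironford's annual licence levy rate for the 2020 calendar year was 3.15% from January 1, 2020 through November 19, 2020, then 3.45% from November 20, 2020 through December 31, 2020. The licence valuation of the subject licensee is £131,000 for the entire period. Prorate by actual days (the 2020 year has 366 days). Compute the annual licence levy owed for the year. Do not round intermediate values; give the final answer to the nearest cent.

January 1 – November 19, 2020: 324 days at 3.15% → £131,000 × 3.15% × 324/366 = £3,652.9672
November 20 – December 31, 2020: 42 days at 3.45% → £131,000 × 3.45% × 42/366 = £518.6311
Total = £4,171.5984

£4,171.60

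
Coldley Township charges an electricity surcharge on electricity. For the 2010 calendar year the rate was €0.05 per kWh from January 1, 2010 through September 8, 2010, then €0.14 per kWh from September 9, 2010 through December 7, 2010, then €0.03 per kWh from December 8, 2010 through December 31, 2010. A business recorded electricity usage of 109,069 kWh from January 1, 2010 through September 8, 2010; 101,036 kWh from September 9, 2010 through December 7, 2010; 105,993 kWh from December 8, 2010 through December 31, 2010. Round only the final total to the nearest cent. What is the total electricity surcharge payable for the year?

January 1 – September 8, 2010: 109,069 kWh at €0.05/kWh → €5,453.45
September 9 – December 7, 2010: 101,036 kWh at €0.14/kWh → €14,145.04
December 8 – December 31, 2010: 105,993 kWh at €0.03/kWh → €3,179.79

€22,778.28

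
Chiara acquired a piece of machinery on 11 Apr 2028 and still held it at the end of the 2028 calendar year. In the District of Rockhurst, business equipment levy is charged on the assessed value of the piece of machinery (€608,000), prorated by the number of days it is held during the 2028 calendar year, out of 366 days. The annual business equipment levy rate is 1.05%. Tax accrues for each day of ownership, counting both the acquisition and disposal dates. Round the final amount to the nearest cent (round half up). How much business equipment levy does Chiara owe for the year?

€4,622.30

Days held (11 Apr – 31 Dec 2028): 265 out of 366
Tax = €608,000 × 1.05% × 265/366 = €4,622.2951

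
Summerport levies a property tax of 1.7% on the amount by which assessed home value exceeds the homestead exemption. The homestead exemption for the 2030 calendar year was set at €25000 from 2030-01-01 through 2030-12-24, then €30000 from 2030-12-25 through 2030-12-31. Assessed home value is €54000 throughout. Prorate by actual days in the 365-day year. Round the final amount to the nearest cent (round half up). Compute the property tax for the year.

€491.37

2030-01-01 to 2030-12-24: 358 days, exemption €25000 → (€54000 − €25000) × 1.7% × 358/365 = €483.5452
2030-12-25 to 2030-12-31: 7 days, exemption €30000 → (€54000 − €30000) × 1.7% × 7/365 = €7.8247
Total = €491.3699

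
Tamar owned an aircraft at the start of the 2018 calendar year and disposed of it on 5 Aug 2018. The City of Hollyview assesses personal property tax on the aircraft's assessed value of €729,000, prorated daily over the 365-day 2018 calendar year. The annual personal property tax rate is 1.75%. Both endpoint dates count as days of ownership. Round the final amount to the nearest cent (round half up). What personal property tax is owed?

€7,584.60

Days held (1 Jan – 5 Aug 2018): 217 out of 365
Tax = €729,000 × 1.75% × 217/365 = €7,584.5959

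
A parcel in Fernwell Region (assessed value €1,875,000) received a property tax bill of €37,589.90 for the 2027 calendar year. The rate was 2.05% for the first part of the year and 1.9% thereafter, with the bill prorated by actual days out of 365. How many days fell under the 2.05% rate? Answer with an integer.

255 days

Let d = days at the first rate; then 365 − d days at the second rate.
€1,875,000 × [2.05%·d + 1.9%·(365−d)] / 365 = €37,589.90
Solving gives d = 255, so the new rate took effect on 13 September 2027.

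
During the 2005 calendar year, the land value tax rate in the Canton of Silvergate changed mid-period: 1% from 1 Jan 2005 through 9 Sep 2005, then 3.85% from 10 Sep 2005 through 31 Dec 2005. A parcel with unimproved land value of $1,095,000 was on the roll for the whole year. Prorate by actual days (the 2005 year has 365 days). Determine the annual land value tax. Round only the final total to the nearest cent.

1 Jan – 9 Sep 2005: 252 days at 1% → $1,095,000 × 1% × 252/365 = $7,560.0000
10 Sep – 31 Dec 2005: 113 days at 3.85% → $1,095,000 × 3.85% × 113/365 = $13,051.5000
Total = $20,611.5000

$20,611.50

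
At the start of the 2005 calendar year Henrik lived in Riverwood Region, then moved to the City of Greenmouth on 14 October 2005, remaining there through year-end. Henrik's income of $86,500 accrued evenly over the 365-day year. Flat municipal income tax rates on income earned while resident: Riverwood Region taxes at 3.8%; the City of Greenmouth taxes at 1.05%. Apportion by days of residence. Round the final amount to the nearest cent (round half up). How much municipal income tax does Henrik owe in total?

Riverwood Region, 1 January – 13 October 2005: 286 days → $86,500 × 3.8% × 286/365 = $2,575.5671
The City of Greenmouth, 14 October – 31 December 2005: 79 days → $86,500 × 1.05% × 79/365 = $196.5801
Total = $2,772.1473

$2,772.15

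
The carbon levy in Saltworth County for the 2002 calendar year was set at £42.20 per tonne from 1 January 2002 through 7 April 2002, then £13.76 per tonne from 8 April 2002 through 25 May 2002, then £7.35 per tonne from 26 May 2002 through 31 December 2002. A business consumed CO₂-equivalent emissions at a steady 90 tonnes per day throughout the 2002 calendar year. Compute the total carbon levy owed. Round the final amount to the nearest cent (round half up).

1 January – 7 April 2002: 97 days × 90 tonnes/day = 8,730 tonnes at £42.20/tonne → £368406.00
8 April – 25 May 2002: 48 days × 90 tonnes/day = 4,320 tonnes at £13.76/tonne → £59443.20
26 May – 31 December 2002: 220 days × 90 tonnes/day = 19,800 tonnes at £7.35/tonne → £145530.00

£573379.20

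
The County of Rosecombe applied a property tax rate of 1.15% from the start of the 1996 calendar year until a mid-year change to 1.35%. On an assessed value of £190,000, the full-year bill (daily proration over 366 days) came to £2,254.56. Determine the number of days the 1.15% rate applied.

299 days

Let d = days at the first rate; then 366 − d days at the second rate.
£190,000 × [1.15%·d + 1.35%·(366−d)] / 366 = £2,254.56
Solving gives d = 299, so the new rate took effect on October 26, 1996.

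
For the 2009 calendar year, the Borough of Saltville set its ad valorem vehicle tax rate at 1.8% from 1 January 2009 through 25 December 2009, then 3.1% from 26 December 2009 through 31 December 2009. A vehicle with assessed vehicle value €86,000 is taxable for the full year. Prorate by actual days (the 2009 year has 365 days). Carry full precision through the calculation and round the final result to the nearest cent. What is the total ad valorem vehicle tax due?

€1,566.38

1 January – 25 December 2009: 359 days at 1.8% → €86,000 × 1.8% × 359/365 = €1,522.5534
26 December – 31 December 2009: 6 days at 3.1% → €86,000 × 3.1% × 6/365 = €43.8247
Total = €1,566.3781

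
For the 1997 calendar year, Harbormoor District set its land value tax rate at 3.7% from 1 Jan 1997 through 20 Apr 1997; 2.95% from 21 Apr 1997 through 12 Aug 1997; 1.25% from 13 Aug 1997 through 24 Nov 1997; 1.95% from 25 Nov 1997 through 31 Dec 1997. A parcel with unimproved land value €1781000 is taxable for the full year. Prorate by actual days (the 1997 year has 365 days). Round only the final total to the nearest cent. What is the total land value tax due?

€46132.78

1 Jan – 20 Apr 1997: 110 days at 3.7% → €1781000 × 3.7% × 110/365 = €19859.3699
21 Apr – 12 Aug 1997: 114 days at 2.95% → €1781000 × 2.95% × 114/365 = €16409.5973
13 Aug – 24 Nov 1997: 104 days at 1.25% → €1781000 × 1.25% × 104/365 = €6343.2877
25 Nov – 31 Dec 1997: 37 days at 1.95% → €1781000 × 1.95% × 37/365 = €3520.5247
Total = €46132.7795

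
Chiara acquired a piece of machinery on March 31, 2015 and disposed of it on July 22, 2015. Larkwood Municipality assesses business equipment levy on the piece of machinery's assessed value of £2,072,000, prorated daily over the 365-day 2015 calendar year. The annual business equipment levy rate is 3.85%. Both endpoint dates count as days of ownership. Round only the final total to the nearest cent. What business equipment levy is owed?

£24,915.09

Days held (March 31 – July 22, 2015): 114 out of 365
Tax = £2,072,000 × 3.85% × 114/365 = £24,915.0904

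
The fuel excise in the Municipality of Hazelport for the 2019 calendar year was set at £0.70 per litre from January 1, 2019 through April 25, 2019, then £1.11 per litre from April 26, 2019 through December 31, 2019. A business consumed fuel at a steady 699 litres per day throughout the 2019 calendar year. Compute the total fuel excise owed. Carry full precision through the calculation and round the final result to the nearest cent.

January 1 – April 25, 2019: 115 days × 699 litres/day = 80,385 litres at £0.70/litre → £56269.50
April 26 – December 31, 2019: 250 days × 699 litres/day = 174,750 litres at £1.11/litre → £193972.50

£250242.00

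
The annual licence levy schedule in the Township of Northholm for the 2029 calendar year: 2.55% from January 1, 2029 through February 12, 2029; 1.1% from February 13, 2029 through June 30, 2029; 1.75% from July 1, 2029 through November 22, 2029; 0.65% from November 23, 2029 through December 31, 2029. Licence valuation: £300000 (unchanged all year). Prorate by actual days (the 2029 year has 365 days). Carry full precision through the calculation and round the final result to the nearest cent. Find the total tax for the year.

January 1 – February 12, 2029: 43 days at 2.55% → £300000 × 2.55% × 43/365 = £901.2329
February 13 – June 30, 2029: 138 days at 1.1% → £300000 × 1.1% × 138/365 = £1247.6712
July 1 – November 22, 2029: 145 days at 1.75% → £300000 × 1.75% × 145/365 = £2085.6164
November 23 – December 31, 2029: 39 days at 0.65% → £300000 × 0.65% × 39/365 = £208.3562
Total = £4442.8767

£4442.88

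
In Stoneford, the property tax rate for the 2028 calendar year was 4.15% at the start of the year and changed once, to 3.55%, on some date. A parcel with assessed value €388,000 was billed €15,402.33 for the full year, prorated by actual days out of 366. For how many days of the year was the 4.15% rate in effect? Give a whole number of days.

256 days

Let d = days at the first rate; then 366 − d days at the second rate.
€388,000 × [4.15%·d + 3.55%·(366−d)] / 366 = €15,402.33
Solving gives d = 256, so the new rate took effect on September 13, 2028.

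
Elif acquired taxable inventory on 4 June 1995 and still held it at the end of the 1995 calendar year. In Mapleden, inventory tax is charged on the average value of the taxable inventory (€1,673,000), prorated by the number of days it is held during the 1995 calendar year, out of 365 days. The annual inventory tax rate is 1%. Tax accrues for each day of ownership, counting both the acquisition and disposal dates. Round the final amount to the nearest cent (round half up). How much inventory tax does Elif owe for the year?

€9,671.32

Days held (4 June – 31 December 1995): 211 out of 365
Tax = €1,673,000 × 1% × 211/365 = €9,671.3151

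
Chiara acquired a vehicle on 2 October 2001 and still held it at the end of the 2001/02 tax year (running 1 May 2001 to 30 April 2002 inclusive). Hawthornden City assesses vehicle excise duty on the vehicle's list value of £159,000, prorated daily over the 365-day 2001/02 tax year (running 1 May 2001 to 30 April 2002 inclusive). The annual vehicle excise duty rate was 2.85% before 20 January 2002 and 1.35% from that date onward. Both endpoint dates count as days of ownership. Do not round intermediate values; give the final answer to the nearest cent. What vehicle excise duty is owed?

2 October 2001 – 19 January 2002: 110 days at 2.85% → £159,000 × 2.85% × 110/365 = £1,365.6575
20 January – 30 April 2002: 101 days at 1.35% → £159,000 × 1.35% × 101/365 = £593.9630
Total = £1,959.6205

£1,959.62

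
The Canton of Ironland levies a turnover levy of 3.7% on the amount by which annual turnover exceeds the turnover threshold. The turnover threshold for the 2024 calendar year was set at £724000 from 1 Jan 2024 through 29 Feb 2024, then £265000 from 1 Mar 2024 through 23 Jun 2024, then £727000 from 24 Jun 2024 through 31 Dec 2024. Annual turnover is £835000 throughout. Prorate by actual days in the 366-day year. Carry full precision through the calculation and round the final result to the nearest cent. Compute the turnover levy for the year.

1 Jan – 29 Feb 2024: 60 days, exemption £724000 → (£835000 − £724000) × 3.7% × 60/366 = £673.2787
1 Mar – 23 Jun 2024: 115 days, exemption £265000 → (£835000 − £265000) × 3.7% × 115/366 = £6626.6393
24 Jun – 31 Dec 2024: 191 days, exemption £727000 → (£835000 − £727000) × 3.7% × 191/366 = £2085.3443
Total = £9385.2623

£9385.26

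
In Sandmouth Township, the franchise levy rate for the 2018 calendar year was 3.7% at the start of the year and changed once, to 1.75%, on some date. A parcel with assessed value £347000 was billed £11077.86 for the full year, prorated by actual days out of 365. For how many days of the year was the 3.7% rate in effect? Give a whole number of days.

Let d = days at the first rate; then 365 − d days at the second rate.
£347000 × [3.7%·d + 1.75%·(365−d)] / 365 = £11077.86
Solving gives d = 270, so the new rate took effect on 28 September 2018.

270 days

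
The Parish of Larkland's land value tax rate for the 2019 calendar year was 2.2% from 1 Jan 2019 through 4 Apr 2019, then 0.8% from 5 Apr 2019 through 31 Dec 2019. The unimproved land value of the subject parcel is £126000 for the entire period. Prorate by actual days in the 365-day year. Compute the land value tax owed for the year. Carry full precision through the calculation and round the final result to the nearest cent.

1 Jan – 4 Apr 2019: 94 days at 2.2% → £126000 × 2.2% × 94/365 = £713.8849
5 Apr – 31 Dec 2019: 271 days at 0.8% → £126000 × 0.8% × 271/365 = £748.4055
Total = £1462.2904

£1462.29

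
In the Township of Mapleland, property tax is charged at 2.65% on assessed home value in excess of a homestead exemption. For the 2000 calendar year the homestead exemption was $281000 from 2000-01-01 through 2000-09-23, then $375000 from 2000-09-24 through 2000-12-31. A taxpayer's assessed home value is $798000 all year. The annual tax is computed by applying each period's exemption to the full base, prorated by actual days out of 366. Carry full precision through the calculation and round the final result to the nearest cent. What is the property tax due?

$13026.70

2000-01-01 to 2000-09-23: 267 days, exemption $281000 → ($798000 − $281000) × 2.65% × 267/366 = $9994.6270
2000-09-24 to 2000-12-31: 99 days, exemption $375000 → ($798000 − $375000) × 2.65% × 99/366 = $3032.0779
Total = $13026.7049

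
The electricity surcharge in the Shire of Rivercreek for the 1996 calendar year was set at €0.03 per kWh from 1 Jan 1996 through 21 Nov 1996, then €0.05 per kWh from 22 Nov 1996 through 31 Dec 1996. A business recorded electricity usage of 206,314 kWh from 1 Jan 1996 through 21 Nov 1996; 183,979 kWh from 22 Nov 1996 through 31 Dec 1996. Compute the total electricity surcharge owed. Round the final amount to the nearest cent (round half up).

1 Jan – 21 Nov 1996: 206,314 kWh at €0.03/kWh → €6,189.42
22 Nov – 31 Dec 1996: 183,979 kWh at €0.05/kWh → €9,198.95

€15,388.37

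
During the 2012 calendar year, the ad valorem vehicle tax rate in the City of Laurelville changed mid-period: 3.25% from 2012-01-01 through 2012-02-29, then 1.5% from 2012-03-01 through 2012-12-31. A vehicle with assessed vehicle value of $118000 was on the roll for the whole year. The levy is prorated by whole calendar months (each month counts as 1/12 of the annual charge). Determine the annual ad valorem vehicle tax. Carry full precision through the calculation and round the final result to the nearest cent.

2012-01-01 to 2012-02-29: 2 months at 3.25% → $118000 × 3.25% × 2/12 = $639.1667
2012-03-01 to 2012-12-31: 10 months at 1.5% → $118000 × 1.5% × 10/12 = $1475.0000
Total = $2114.1667

$2114.17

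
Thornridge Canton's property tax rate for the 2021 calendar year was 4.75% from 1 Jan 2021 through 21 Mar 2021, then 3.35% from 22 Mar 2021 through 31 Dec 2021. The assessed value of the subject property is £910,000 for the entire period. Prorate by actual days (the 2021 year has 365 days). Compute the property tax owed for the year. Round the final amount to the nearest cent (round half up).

1 Jan – 21 Mar 2021: 80 days at 4.75% → £910,000 × 4.75% × 80/365 = £9,473.9726
22 Mar – 31 Dec 2021: 285 days at 3.35% → £910,000 × 3.35% × 285/365 = £23,803.3562
Total = £33,277.3288

£33,277.33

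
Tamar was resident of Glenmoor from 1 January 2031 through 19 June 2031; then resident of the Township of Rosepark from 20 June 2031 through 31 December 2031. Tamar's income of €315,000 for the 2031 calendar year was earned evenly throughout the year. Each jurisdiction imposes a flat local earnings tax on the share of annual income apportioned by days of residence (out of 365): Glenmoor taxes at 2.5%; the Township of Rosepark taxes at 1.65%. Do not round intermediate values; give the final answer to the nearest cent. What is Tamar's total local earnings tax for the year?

Glenmoor, 1 January – 19 June 2031: 170 days → €315,000 × 2.5% × 170/365 = €3,667.8082
The Township of Rosepark, 20 June – 31 December 2031: 195 days → €315,000 × 1.65% × 195/365 = €2,776.7466
Total = €6,444.5548

€6,444.55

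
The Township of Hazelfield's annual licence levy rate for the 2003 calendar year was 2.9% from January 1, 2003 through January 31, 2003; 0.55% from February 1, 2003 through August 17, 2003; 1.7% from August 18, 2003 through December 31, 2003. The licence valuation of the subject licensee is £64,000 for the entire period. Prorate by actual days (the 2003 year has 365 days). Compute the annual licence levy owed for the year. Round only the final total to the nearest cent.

January 1 – January 31, 2003: 31 days at 2.9% → £64,000 × 2.9% × 31/365 = £157.6329
February 1 – August 17, 2003: 198 days at 0.55% → £64,000 × 0.55% × 198/365 = £190.9479
August 18 – December 31, 2003: 136 days at 1.7% → £64,000 × 1.7% × 136/365 = £405.3918
Total = £753.9726

£753.97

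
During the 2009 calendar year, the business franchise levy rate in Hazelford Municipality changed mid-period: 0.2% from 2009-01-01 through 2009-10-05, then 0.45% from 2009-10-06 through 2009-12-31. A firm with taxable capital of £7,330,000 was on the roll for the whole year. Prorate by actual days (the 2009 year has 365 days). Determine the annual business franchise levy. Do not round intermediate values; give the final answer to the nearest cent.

£19,027.88

2009-01-01 to 2009-10-05: 278 days at 0.2% → £7,330,000 × 0.2% × 278/365 = £11,165.6986
2009-10-06 to 2009-12-31: 87 days at 0.45% → £7,330,000 × 0.45% × 87/365 = £7,862.1781
Total = £19,027.8767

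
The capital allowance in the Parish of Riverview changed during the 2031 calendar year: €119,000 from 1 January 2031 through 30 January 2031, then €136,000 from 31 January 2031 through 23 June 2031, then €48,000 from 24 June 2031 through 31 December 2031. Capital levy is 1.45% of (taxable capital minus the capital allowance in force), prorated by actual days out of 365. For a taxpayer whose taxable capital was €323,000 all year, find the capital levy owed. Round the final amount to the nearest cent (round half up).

1 January – 30 January 2031: 30 days, exemption €119,000 → (€323,000 − €119,000) × 1.45% × 30/365 = €243.1233
31 January – 23 June 2031: 144 days, exemption €136,000 → (€323,000 − €136,000) × 1.45% × 144/365 = €1,069.7425
24 June – 31 December 2031: 191 days, exemption €48,000 → (€323,000 − €48,000) × 1.45% × 191/365 = €2,086.6096
Total = €3,399.4753

€3,399.48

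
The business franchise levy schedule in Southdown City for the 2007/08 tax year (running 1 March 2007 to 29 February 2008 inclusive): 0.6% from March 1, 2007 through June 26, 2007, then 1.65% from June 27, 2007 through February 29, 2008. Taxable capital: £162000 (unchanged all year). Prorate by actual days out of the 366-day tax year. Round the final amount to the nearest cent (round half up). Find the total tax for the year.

March 1 – June 26, 2007: 118 days at 0.6% → £162000 × 0.6% × 118/366 = £313.3770
June 27, 2007 – February 29, 2008: 248 days at 1.65% → £162000 × 1.65% × 248/366 = £1811.2131
Total = £2124.5902

£2124.59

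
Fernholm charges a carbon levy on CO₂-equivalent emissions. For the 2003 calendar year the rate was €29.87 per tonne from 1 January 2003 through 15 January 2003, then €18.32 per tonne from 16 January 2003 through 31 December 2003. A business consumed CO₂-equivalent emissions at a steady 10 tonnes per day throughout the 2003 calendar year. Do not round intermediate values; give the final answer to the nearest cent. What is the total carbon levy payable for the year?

€68600.50

1 January – 15 January 2003: 15 days × 10 tonnes/day = 150 tonnes at €29.87/tonne → €4480.50
16 January – 31 December 2003: 350 days × 10 tonnes/day = 3,500 tonnes at €18.32/tonne → €64120.00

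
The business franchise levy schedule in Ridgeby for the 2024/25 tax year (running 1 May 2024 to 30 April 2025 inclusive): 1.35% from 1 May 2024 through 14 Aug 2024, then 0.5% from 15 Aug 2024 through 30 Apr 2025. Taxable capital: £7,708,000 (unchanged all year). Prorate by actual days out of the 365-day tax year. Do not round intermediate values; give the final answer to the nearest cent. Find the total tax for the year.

£57,567.15

1 May – 14 Aug 2024: 106 days at 1.35% → £7,708,000 × 1.35% × 106/365 = £30,219.5836
15 Aug 2024 – 30 Apr 2025: 259 days at 0.5% → £7,708,000 × 0.5% × 259/365 = £27,347.5616
Total = £57,567.1452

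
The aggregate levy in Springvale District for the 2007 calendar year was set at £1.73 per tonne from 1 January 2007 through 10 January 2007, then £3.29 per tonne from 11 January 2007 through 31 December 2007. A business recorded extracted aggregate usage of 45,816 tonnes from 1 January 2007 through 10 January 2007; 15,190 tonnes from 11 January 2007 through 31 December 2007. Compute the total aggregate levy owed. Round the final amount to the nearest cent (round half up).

£129236.78

1 January – 10 January 2007: 45,816 tonnes at £1.73/tonne → £79261.68
11 January – 31 December 2007: 15,190 tonnes at £3.29/tonne → £49975.10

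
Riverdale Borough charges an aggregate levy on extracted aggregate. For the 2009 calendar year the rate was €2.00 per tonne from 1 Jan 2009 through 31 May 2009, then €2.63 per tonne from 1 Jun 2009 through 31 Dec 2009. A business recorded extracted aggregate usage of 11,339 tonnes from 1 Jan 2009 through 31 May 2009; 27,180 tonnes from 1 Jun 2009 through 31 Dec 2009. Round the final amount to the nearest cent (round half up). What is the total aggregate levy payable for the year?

€94,161.40

1 Jan – 31 May 2009: 11,339 tonnes at €2.00/tonne → €22,678.00
1 Jun – 31 Dec 2009: 27,180 tonnes at €2.63/tonne → €71,483.40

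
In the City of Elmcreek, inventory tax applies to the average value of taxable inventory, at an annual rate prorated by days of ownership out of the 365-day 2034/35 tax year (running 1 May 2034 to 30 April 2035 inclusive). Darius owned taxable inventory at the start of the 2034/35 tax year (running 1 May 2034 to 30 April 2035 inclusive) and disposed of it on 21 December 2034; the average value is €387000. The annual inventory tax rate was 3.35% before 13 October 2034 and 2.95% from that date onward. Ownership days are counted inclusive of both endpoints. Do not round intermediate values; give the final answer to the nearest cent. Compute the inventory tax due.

1 May – 12 October 2034: 165 days at 3.35% → €387000 × 3.35% × 165/365 = €5860.6644
13 October – 21 December 2034: 70 days at 2.95% → €387000 × 2.95% × 70/365 = €2189.4658
Total = €8050.1301

€8050.13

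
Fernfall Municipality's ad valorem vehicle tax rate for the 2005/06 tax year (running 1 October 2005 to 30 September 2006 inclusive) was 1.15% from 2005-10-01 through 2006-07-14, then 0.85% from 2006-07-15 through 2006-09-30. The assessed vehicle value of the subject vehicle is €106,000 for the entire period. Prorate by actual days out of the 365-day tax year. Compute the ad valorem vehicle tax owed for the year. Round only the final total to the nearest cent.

€1,151.04

2005-10-01 to 2006-07-14: 287 days at 1.15% → €106,000 × 1.15% × 287/365 = €958.5014
2006-07-15 to 2006-09-30: 78 days at 0.85% → €106,000 × 0.85% × 78/365 = €192.5425
Total = €1,151.0438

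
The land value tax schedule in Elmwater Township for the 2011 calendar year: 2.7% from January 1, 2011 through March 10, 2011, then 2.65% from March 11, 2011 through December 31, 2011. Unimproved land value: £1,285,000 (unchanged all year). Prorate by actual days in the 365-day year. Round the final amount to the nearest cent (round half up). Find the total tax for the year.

January 1 – March 10, 2011: 69 days at 2.7% → £1,285,000 × 2.7% × 69/365 = £6,558.7808
March 11 – December 31, 2011: 296 days at 2.65% → £1,285,000 × 2.65% × 296/365 = £27,615.1781
Total = £34,173.9589

£34,173.96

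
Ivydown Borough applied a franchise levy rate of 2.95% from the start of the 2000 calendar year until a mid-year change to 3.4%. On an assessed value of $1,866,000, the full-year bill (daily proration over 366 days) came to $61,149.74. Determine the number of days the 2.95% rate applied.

100 days

Let d = days at the first rate; then 366 − d days at the second rate.
$1,866,000 × [2.95%·d + 3.4%·(366−d)] / 366 = $61,149.74
Solving gives d = 100, so the new rate took effect on 10 April 2000.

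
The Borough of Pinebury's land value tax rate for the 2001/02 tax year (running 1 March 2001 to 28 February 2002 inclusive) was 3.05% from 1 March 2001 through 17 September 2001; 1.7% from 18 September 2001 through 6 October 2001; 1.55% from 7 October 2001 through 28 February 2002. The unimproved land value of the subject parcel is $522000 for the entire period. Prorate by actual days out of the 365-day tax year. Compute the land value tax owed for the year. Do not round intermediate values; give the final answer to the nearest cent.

1 March – 17 September 2001: 201 days at 3.05% → $522000 × 3.05% × 201/365 = $8767.4548
18 September – 6 October 2001: 19 days at 1.7% → $522000 × 1.7% × 19/365 = $461.9342
7 October 2001 – 28 February 2002: 145 days at 1.55% → $522000 × 1.55% × 145/365 = $3214.2329
Total = $12443.6219

$12443.62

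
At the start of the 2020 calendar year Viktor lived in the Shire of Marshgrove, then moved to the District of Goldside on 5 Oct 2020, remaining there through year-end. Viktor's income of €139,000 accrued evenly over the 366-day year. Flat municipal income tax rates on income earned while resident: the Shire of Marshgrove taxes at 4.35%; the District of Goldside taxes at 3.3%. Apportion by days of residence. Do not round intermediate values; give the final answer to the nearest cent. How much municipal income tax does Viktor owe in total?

€5,695.58

The Shire of Marshgrove, 1 Jan – 4 Oct 2020: 278 days → €139,000 × 4.35% × 278/366 = €4,592.6967
The District of Goldside, 5 Oct – 31 Dec 2020: 88 days → €139,000 × 3.3% × 88/366 = €1,102.8852
Total = €5,695.5820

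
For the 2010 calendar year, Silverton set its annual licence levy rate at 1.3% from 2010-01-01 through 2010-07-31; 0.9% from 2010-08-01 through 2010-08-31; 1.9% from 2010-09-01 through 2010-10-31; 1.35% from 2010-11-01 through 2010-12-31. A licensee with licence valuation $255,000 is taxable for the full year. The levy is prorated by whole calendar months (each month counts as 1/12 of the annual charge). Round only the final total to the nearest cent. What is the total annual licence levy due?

2010-01-01 to 2010-07-31: 7 months at 1.3% → $255,000 × 1.3% × 7/12 = $1,933.7500
2010-08-01 to 2010-08-31: 1 month at 0.9% → $255,000 × 0.9% × 1/12 = $191.2500
2010-09-01 to 2010-10-31: 2 months at 1.9% → $255,000 × 1.9% × 2/12 = $807.5000
2010-11-01 to 2010-12-31: 2 months at 1.35% → $255,000 × 1.35% × 2/12 = $573.7500
Total = $3,506.2500

$3,506.25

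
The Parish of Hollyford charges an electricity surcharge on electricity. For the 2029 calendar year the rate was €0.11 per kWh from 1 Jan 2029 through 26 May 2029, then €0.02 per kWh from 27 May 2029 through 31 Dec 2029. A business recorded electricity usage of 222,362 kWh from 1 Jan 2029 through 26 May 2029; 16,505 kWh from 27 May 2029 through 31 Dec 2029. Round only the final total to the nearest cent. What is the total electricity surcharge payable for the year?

€24789.92

1 Jan – 26 May 2029: 222,362 kWh at €0.11/kWh → €24459.82
27 May – 31 Dec 2029: 16,505 kWh at €0.02/kWh → €330.10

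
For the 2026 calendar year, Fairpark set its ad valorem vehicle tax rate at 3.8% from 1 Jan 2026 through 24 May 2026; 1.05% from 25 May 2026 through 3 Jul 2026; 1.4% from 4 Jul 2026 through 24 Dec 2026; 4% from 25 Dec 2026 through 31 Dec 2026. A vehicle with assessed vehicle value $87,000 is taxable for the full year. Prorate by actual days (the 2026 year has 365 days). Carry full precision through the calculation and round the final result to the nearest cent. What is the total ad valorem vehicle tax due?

1 Jan – 24 May 2026: 144 days at 3.8% → $87,000 × 3.8% × 144/365 = $1,304.2849
25 May – 3 Jul 2026: 40 days at 1.05% → $87,000 × 1.05% × 40/365 = $100.1096
4 Jul – 24 Dec 2026: 174 days at 1.4% → $87,000 × 1.4% × 174/365 = $580.6356
25 Dec – 31 Dec 2026: 7 days at 4% → $87,000 × 4% × 7/365 = $66.7397
Total = $2,051.7699

$2,051.77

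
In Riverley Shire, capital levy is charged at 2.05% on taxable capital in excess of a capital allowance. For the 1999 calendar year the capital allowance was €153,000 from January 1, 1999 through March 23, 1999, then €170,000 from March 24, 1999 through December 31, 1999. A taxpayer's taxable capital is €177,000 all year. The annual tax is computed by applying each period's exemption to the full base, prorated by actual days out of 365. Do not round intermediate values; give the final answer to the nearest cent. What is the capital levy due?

January 1 – March 23, 1999: 82 days, exemption €153,000 → (€177,000 − €153,000) × 2.05% × 82/365 = €110.5315
March 24 – December 31, 1999: 283 days, exemption €170,000 → (€177,000 − €170,000) × 2.05% × 283/365 = €111.2616
Total = €221.7932

€221.79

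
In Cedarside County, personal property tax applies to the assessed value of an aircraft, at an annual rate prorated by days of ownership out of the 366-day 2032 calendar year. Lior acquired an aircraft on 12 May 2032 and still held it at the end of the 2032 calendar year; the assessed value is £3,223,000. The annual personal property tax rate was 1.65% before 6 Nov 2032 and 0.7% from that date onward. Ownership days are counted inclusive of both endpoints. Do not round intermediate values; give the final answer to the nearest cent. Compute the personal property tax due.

12 May – 5 Nov 2032: 178 days at 1.65% → £3,223,000 × 1.65% × 178/366 = £25,863.2541
6 Nov – 31 Dec 2032: 56 days at 0.7% → £3,223,000 × 0.7% × 56/366 = £3,451.9563
Total = £29,315.2104

£29,315.21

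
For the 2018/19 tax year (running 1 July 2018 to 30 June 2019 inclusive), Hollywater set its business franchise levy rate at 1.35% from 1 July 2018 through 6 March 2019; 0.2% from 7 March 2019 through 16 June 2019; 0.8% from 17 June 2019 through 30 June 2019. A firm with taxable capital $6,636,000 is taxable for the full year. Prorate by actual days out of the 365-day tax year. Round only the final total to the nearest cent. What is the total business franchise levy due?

$66,859.97

1 July 2018 – 6 March 2019: 249 days at 1.35% → $6,636,000 × 1.35% × 249/365 = $61,114.8329
7 March – 16 June 2019: 102 days at 0.2% → $6,636,000 × 0.2% × 102/365 = $3,708.8877
17 June – 30 June 2019: 14 days at 0.8% → $6,636,000 × 0.8% × 14/365 = $2,036.2521
Total = $66,859.9726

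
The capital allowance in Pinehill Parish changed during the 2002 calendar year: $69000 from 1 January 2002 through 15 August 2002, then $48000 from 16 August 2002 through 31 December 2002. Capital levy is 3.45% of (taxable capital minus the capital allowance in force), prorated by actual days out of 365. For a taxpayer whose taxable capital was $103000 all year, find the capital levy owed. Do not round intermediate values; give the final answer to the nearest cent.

1 January – 15 August 2002: 227 days, exemption $69000 → ($103000 − $69000) × 3.45% × 227/365 = $729.5096
16 August – 31 December 2002: 138 days, exemption $48000 → ($103000 − $48000) × 3.45% × 138/365 = $717.4110
Total = $1446.9205

$1446.92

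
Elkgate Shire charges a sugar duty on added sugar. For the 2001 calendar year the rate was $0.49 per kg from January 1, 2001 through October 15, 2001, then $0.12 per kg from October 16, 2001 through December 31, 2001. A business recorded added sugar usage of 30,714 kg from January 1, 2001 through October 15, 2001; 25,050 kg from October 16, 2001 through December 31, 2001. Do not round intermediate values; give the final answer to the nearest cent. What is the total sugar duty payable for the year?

January 1 – October 15, 2001: 30,714 kg at $0.49/kg → $15,049.86
October 16 – December 31, 2001: 25,050 kg at $0.12/kg → $3,006.00

$18,055.86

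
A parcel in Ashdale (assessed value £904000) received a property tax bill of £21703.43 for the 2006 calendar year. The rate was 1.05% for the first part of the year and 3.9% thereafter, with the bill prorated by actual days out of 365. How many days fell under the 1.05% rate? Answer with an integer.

Let d = days at the first rate; then 365 − d days at the second rate.
£904000 × [1.05%·d + 3.9%·(365−d)] / 365 = £21703.43
Solving gives d = 192, so the new rate took effect on 12 July 2006.

192 days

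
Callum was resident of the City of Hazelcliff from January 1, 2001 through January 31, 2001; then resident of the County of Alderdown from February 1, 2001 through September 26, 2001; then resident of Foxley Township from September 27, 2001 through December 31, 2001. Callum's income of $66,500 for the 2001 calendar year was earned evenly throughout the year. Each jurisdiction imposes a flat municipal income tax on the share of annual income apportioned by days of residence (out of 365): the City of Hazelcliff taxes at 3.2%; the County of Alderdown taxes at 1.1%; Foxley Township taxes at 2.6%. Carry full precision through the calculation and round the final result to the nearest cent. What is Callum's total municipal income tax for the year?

The City of Hazelcliff, January 1 – January 31, 2001: 31 days → $66,500 × 3.2% × 31/365 = $180.7342
The County of Alderdown, February 1 – September 26, 2001: 238 days → $66,500 × 1.1% × 238/365 = $476.9781
Foxley Township, September 27 – December 31, 2001: 96 days → $66,500 × 2.6% × 96/365 = $454.7507
Total = $1,112.4630

$1,112.46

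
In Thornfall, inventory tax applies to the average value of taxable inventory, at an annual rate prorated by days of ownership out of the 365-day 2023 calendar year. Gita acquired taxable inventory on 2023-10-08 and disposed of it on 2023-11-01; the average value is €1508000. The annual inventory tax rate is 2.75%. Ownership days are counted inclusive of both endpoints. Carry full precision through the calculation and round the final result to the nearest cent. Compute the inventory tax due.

€2840.41

Days held (2023-10-08 to 2023-11-01): 25 out of 365
Tax = €1508000 × 2.75% × 25/365 = €2840.4110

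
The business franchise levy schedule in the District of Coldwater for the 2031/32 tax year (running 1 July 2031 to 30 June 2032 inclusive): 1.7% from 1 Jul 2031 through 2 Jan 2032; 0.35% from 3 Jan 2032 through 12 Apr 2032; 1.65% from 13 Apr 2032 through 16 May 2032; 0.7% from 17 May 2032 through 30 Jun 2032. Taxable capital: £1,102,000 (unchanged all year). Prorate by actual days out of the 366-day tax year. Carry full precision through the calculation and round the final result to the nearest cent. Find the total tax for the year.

£13,222.49

1 Jul 2031 – 2 Jan 2032: 186 days at 1.7% → £1,102,000 × 1.7% × 186/366 = £9,520.5574
3 Jan – 12 Apr 2032: 101 days at 0.35% → £1,102,000 × 0.35% × 101/366 = £1,064.3634
13 Apr – 16 May 2032: 34 days at 1.65% → £1,102,000 × 1.65% × 34/366 = £1,689.1311
17 May – 30 Jun 2032: 45 days at 0.7% → £1,102,000 × 0.7% × 45/366 = £948.4426
Total = £13,222.4945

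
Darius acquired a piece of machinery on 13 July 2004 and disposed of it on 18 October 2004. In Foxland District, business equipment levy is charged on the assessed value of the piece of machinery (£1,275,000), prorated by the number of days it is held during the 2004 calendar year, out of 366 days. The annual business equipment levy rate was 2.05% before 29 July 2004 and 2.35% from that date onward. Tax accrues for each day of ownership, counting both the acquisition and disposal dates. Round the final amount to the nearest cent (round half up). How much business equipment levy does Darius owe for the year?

£7,855.53

13 July – 28 July 2004: 16 days at 2.05% → £1,275,000 × 2.05% × 16/366 = £1,142.6230
29 July – 18 October 2004: 82 days at 2.35% → £1,275,000 × 2.35% × 82/366 = £6,712.9098
Total = £7,855.5328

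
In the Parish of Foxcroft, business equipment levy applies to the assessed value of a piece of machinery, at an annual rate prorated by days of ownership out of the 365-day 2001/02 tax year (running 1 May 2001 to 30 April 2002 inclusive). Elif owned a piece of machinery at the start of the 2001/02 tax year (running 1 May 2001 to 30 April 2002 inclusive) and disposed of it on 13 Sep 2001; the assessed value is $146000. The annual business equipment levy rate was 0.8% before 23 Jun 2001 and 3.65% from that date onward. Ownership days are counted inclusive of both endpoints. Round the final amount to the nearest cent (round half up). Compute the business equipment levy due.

1 May – 22 Jun 2001: 53 days at 0.8% → $146000 × 0.8% × 53/365 = $169.6000
23 Jun – 13 Sep 2001: 83 days at 3.65% → $146000 × 3.65% × 83/365 = $1211.8000
Total = $1381.4000

$1381.40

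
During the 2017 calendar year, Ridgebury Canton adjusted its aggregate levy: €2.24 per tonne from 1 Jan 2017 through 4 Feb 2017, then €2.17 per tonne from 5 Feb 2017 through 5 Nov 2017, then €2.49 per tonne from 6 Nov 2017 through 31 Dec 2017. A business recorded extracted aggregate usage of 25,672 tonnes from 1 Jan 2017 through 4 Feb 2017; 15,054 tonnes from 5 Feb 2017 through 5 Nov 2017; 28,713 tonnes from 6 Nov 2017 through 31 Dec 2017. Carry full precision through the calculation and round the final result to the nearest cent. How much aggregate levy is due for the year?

1 Jan – 4 Feb 2017: 25,672 tonnes at €2.24/tonne → €57,505.28
5 Feb – 5 Nov 2017: 15,054 tonnes at €2.17/tonne → €32,667.18
6 Nov – 31 Dec 2017: 28,713 tonnes at €2.49/tonne → €71,495.37

€161,667.83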